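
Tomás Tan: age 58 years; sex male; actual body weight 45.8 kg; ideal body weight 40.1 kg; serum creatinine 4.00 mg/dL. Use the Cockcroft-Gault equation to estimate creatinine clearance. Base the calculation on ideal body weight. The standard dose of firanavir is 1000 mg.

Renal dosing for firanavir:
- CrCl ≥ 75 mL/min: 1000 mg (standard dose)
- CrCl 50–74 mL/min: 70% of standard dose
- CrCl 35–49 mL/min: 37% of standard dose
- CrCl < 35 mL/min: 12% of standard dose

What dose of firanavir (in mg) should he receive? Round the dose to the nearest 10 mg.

120 mg

CrCl = (140 − 58) × 40.1 / (72 × 4) = 3288.2 / 288.00 ≈ 11.4 mL/min
CrCl ≈ 11 mL/min → bracket < 35 mL/min.
12% of 1000 mg = 120 mg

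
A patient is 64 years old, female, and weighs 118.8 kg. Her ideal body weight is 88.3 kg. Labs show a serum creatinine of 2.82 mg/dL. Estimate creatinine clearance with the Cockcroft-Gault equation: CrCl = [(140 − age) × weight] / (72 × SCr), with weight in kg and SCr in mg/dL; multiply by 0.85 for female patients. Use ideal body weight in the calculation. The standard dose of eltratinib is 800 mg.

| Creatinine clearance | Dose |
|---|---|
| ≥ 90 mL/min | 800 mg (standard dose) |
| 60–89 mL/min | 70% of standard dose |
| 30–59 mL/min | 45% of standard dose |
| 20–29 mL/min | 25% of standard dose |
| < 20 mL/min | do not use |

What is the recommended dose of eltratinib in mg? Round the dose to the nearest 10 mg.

200 mg

CrCl = (140 − 64) × 88.3 / (72 × 2.82) × 0.85 = 6710.8 / 203.04 × 0.85 ≈ 28.1 mL/min
CrCl ≈ 28 mL/min → bracket 20–29 mL/min.
25% of 800 mg = 200 mg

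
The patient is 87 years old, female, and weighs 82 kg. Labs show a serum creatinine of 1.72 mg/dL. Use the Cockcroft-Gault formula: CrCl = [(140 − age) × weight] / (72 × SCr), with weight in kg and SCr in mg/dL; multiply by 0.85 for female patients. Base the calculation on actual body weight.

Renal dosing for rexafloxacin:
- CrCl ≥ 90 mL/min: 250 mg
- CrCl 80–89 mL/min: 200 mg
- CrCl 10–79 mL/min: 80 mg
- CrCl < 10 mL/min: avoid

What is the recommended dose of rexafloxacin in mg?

80 mg

CrCl = (140 − 87) × 82 / (72 × 1.72) × 0.85 = 4346.0 / 123.84 × 0.85 ≈ 29.8 mL/min
CrCl ≈ 30 mL/min → bracket 10–79 mL/min.
Dose for this bracket: 80 mg.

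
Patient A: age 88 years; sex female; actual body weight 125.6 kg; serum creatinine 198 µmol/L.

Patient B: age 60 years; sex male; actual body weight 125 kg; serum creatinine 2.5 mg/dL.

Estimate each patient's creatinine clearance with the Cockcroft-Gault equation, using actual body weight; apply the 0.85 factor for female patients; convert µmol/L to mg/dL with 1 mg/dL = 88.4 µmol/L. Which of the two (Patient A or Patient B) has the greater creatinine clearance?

Patient B

Patient A: SCr = 198 / 88.4 = 2.24 mg/dL
Patient A: CrCl = (140 − 88) × 125.6 / (72 × 2.24) × 0.85 = 6531.2 / 161.28 × 0.85 ≈ 34.4 mL/min
Patient B: CrCl = (140 − 60) × 125 / (72 × 2.5) = 10000.0 / 180.00 ≈ 55.6 mL/min
34.4 vs 55.6 mL/min → Patient B is higher.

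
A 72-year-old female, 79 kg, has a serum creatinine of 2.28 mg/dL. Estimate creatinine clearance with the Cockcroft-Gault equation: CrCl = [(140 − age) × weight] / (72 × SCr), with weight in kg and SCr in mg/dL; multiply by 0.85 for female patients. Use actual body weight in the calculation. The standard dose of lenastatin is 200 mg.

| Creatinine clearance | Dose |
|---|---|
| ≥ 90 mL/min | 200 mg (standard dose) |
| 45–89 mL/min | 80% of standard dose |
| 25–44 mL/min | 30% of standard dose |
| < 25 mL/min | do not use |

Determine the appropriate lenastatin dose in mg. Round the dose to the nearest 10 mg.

CrCl = (140 − 72) × 79 / (72 × 2.28) × 0.85 = 5372.0 / 164.16 × 0.85 ≈ 27.8 mL/min
CrCl ≈ 28 mL/min → bracket 25–44 mL/min.
30% of 200 mg = 60 mg

60 mg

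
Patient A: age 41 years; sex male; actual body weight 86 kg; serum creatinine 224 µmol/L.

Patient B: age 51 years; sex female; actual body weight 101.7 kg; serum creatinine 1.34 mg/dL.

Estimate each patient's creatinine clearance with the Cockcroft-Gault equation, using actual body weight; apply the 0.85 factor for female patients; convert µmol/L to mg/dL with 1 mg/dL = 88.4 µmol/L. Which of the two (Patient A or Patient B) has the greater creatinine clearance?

Patient B

Patient A: SCr = 224 / 88.4 = 2.534 mg/dL
Patient A: CrCl = (140 − 41) × 86 / (72 × 2.534) = 8514.0 / 182.45 ≈ 46.7 mL/min
Patient B: CrCl = (140 − 51) × 101.7 / (72 × 1.34) × 0.85 = 9051.3 / 96.48 × 0.85 ≈ 79.7 mL/min
46.7 vs 79.7 mL/min → Patient B is higher.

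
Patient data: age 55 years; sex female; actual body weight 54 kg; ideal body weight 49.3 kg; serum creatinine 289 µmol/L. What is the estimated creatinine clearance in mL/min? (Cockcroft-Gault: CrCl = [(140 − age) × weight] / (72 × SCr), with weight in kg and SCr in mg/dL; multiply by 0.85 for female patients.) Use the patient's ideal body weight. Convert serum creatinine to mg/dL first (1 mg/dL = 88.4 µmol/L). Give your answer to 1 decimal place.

15.1 mL/min

SCr = 289 / 88.4 = 3.269 mg/dL
CrCl = (140 − 55) × 49.3 / (72 × 3.269) × 0.85 = 4190.5 / 235.37 × 0.85 ≈ 15.1 mL/min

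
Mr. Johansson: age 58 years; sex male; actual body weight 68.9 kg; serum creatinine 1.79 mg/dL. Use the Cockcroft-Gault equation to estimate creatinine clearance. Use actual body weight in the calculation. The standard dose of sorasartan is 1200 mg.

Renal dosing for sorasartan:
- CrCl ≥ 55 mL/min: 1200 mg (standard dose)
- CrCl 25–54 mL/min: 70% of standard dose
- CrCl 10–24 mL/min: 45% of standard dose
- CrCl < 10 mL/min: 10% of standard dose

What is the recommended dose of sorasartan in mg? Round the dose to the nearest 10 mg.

CrCl = (140 − 58) × 68.9 / (72 × 1.79) = 5649.8 / 128.88 ≈ 43.8 mL/min
CrCl ≈ 44 mL/min → bracket 25–54 mL/min.
70% of 1200 mg = 840 mg

840 mg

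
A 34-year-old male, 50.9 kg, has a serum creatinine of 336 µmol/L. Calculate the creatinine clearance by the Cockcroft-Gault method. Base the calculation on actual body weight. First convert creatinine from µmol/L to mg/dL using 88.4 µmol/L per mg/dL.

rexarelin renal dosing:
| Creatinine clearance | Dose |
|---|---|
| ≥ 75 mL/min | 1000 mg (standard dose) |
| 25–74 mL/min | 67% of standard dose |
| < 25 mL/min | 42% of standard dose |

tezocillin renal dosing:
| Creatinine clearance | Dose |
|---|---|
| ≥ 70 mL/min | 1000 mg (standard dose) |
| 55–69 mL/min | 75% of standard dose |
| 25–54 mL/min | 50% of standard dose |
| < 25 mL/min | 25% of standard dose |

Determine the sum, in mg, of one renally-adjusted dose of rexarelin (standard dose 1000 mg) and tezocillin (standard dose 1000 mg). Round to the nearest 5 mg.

670 mg

SCr = 336 / 88.4 = 3.801 mg/dL
CrCl = (140 − 34) × 50.9 / (72 × 3.801) = 5395.4 / 273.67 ≈ 19.7 mL/min
CrCl ≈ 20 mL/min.
rexarelin: < 25 mL/min → 42% of 1000 mg = 420 mg.
tezocillin: < 25 mL/min → 25% of 1000 mg = 250 mg.
Total = 420 + 250 = 670 mg.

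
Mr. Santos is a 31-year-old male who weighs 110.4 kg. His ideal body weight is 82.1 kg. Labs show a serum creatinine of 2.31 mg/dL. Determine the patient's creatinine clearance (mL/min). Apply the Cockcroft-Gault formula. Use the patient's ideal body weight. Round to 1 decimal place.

53.8 mL/min

CrCl = (140 − 31) × 82.1 / (72 × 2.31) = 8948.9 / 166.32 ≈ 53.8 mL/min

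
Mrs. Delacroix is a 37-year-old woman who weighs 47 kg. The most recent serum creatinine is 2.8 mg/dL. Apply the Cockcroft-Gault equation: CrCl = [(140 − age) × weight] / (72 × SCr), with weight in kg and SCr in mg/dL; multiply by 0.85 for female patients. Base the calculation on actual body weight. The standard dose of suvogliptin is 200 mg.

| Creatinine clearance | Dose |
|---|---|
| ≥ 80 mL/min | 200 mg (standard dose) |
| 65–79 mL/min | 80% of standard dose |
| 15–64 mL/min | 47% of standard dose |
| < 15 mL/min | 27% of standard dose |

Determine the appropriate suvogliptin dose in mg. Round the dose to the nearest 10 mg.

90 mg

CrCl = (140 − 37) × 47 / (72 × 2.8) × 0.85 = 4841.0 / 201.60 × 0.85 ≈ 20.4 mL/min
CrCl ≈ 20 mL/min → bracket 15–64 mL/min.
47% of 200 mg = 94 mg → 90 mg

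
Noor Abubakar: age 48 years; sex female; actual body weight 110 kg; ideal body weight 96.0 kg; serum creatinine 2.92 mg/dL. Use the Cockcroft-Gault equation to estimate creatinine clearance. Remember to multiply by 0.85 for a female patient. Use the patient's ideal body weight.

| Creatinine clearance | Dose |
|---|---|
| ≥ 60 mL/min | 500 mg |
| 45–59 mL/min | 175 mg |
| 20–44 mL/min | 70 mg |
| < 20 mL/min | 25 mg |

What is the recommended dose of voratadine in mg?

CrCl = (140 − 48) × 96 / (72 × 2.92) × 0.85 = 8832.0 / 210.24 × 0.85 ≈ 35.7 mL/min
CrCl ≈ 36 mL/min → bracket 20–44 mL/min.
Dose for this bracket: 70 mg.

70 mg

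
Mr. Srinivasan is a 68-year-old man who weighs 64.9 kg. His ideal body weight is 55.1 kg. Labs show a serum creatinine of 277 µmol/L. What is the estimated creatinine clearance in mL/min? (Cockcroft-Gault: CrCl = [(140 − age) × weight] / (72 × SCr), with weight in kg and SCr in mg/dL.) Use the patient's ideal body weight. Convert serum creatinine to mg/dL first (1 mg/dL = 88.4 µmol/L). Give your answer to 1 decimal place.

17.6 mL/min

SCr = 277 / 88.4 = 3.133 mg/dL
CrCl = (140 − 68) × 55.1 / (72 × 3.133) = 3967.2 / 225.58 ≈ 17.6 mL/min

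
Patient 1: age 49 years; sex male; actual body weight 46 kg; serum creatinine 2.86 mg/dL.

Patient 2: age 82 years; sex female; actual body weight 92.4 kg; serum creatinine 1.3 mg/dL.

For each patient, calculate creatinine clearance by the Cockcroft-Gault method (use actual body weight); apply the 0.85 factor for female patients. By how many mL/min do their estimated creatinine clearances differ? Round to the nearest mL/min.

Patient 1: CrCl = (140 − 49) × 46 / (72 × 2.86) = 4186.0 / 205.92 ≈ 20.3 mL/min
Patient 2: CrCl = (140 − 82) × 92.4 / (72 × 1.3) × 0.85 = 5359.2 / 93.60 × 0.85 ≈ 48.7 mL/min
|20.3 − 48.7| = 28.4 mL/min

28 mL/min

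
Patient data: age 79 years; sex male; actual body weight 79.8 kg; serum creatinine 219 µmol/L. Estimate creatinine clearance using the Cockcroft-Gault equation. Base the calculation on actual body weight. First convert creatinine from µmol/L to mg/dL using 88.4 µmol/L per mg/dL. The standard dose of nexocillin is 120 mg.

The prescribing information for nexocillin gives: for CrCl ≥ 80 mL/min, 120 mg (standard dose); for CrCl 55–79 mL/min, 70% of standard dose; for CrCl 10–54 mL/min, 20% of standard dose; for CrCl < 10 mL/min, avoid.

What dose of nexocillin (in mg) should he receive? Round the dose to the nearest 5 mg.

25 mg

SCr = 219 / 88.4 = 2.477 mg/dL
CrCl = (140 − 79) × 79.8 / (72 × 2.477) = 4867.8 / 178.34 ≈ 27.3 mL/min
CrCl ≈ 27 mL/min → bracket 10–54 mL/min.
20% of 120 mg = 24 mg → 25 mg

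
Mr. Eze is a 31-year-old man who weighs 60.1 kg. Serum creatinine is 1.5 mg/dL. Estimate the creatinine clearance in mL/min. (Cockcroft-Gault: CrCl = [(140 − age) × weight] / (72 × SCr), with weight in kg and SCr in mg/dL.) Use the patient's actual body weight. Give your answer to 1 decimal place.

CrCl = (140 − 31) × 60.1 / (72 × 1.5) = 6550.9 / 108.00 ≈ 60.7 mL/min

60.7 mL/min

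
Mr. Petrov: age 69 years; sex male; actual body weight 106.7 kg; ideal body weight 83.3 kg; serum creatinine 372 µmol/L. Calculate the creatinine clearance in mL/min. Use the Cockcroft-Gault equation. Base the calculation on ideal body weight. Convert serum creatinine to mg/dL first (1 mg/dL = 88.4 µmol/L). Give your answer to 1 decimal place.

SCr = 372 / 88.4 = 4.208 mg/dL
CrCl = (140 − 69) × 83.3 / (72 × 4.208) = 5914.3 / 302.98 ≈ 19.5 mL/min

19.5 mL/min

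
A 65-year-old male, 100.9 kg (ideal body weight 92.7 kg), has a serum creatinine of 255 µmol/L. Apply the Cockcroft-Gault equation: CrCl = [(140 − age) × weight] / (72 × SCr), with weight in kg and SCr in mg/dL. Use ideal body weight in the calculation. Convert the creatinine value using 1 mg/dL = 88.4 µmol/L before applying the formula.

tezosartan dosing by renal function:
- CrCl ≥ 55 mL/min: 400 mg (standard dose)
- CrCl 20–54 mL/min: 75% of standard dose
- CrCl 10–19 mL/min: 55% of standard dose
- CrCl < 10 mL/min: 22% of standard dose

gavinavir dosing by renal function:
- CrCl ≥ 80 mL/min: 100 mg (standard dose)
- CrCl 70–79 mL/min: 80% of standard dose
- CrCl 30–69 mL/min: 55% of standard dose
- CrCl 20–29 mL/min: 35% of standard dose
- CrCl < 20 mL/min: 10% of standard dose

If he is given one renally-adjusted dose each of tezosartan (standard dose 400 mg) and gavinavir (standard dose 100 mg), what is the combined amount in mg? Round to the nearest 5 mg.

SCr = 255 / 88.4 = 2.885 mg/dL
CrCl = (140 − 65) × 92.7 / (72 × 2.885) = 6952.5 / 207.72 ≈ 33.5 mL/min
CrCl ≈ 33 mL/min.
tezosartan: 20–54 mL/min → 75% of 400 mg = 300 mg.
gavinavir: 30–69 mL/min → 55% of 100 mg = 55 mg.
Total = 300 + 55 = 355 mg.

355 mg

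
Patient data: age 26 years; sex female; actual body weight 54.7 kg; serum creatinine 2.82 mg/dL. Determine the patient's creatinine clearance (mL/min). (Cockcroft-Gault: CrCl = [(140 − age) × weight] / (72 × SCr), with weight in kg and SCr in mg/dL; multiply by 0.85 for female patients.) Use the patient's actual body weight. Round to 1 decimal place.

26.1 mL/min

CrCl = (140 − 26) × 54.7 / (72 × 2.82) × 0.85 = 6235.8 / 203.04 × 0.85 ≈ 26.1 mL/min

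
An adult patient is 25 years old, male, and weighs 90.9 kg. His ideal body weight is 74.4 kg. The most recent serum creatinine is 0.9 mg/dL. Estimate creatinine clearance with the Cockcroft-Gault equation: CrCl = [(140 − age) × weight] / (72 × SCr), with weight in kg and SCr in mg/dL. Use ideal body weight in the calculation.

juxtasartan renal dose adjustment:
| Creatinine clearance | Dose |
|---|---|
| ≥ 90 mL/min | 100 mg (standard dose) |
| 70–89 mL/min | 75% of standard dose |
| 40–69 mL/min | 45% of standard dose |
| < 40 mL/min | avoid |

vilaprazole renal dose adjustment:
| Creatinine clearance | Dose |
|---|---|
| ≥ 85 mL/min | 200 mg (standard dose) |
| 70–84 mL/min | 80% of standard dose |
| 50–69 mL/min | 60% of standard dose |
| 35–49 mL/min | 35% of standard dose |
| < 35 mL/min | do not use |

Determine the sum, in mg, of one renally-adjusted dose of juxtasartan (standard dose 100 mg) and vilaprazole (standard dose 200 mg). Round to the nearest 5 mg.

CrCl = (140 − 25) × 74.4 / (72 × 0.9) = 8556.0 / 64.80 ≈ 132.0 mL/min
CrCl ≈ 132 mL/min.
juxtasartan: ≥ 90 mL/min → 100% of 100 mg = 100 mg.
vilaprazole: ≥ 85 mL/min → 100% of 200 mg = 200 mg.
Total = 100 + 200 = 300 mg.

300 mg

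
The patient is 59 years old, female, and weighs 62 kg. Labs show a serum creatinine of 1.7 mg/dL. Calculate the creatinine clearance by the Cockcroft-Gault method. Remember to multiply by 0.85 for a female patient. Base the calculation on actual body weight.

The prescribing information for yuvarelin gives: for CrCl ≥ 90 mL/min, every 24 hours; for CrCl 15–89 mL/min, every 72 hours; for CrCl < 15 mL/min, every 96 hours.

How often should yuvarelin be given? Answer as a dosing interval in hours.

CrCl = (140 − 59) × 62 / (72 × 1.7) × 0.85 = 5022.0 / 122.40 × 0.85 ≈ 34.9 mL/min
CrCl ≈ 35 mL/min → bracket 15–89 mL/min → every 72 hours.

every 72 hours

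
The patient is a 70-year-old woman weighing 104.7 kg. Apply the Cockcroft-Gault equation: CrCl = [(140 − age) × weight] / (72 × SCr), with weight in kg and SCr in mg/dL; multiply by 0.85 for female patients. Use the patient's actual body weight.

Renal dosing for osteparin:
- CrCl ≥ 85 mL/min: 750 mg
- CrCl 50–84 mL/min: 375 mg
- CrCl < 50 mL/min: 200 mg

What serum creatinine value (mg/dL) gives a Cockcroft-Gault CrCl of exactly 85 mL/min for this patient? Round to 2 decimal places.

1.02 mg/dL

Standard dose requires CrCl ≥ 85 mL/min.
Set (140 − 70) × 104.7 × 0.85 / (72 × SCr) = 85
SCr = (140 − 70) × 104.7 × 0.85 / (72 × 85) = 1.018 mg/dL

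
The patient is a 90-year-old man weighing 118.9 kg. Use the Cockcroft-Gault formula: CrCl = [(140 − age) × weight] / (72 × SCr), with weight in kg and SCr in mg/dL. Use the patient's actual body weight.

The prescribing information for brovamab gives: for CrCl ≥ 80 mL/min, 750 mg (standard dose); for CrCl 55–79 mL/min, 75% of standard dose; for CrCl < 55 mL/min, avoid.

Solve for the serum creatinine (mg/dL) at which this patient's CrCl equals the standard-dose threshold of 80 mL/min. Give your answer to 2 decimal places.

1.03 mg/dL

Standard dose requires CrCl ≥ 80 mL/min.
Set (140 − 90) × 118.9 / (72 × SCr) = 80
SCr = (140 − 90) × 118.9 / (72 × 80) = 1.032 mg/dL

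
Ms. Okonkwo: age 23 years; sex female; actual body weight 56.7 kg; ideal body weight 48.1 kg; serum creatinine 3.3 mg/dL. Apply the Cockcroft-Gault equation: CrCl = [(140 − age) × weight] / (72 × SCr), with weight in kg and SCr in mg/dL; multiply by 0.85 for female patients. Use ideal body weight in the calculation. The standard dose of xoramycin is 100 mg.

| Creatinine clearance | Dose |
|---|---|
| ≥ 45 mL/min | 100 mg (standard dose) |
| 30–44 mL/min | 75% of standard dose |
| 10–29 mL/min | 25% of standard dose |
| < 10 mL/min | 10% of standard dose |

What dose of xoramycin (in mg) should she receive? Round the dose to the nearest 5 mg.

25 mg

CrCl = (140 − 23) × 48.1 / (72 × 3.3) × 0.85 = 5627.7 / 237.60 × 0.85 ≈ 20.1 mL/min
CrCl ≈ 20 mL/min → bracket 10–29 mL/min.
25% of 100 mg = 25 mg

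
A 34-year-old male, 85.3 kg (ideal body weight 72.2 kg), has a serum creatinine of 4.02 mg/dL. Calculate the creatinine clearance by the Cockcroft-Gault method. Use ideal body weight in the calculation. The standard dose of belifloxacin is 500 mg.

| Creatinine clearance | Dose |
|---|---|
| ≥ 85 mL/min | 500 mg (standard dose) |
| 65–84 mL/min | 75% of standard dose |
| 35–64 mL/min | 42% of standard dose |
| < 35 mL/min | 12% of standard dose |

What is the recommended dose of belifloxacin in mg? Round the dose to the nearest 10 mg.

60 mg

CrCl = (140 − 34) × 72.2 / (72 × 4.02) = 7653.2 / 289.44 ≈ 26.4 mL/min
CrCl ≈ 26 mL/min → bracket < 35 mL/min.
12% of 500 mg = 60 mg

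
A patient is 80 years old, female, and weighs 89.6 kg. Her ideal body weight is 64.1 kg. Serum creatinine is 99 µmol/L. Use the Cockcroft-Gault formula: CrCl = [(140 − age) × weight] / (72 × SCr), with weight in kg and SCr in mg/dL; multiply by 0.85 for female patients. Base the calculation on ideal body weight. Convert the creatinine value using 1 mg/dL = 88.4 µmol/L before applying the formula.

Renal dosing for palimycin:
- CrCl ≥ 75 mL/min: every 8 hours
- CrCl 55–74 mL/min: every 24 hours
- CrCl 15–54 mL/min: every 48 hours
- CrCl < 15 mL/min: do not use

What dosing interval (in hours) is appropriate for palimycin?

SCr = 99 / 88.4 = 1.12 mg/dL
CrCl = (140 − 80) × 64.1 / (72 × 1.12) × 0.85 = 3846.0 / 80.64 × 0.85 ≈ 40.5 mL/min
CrCl ≈ 41 mL/min → bracket 15–54 mL/min → every 48 hours.

every 48 hours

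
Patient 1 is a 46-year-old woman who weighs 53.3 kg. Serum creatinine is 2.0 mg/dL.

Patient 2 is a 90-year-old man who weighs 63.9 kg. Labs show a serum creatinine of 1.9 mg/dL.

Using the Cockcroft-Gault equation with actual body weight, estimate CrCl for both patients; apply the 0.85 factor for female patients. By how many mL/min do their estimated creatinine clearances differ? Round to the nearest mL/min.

6 mL/min

Patient 1: CrCl = (140 − 46) × 53.3 / (72 × 2) × 0.85 = 5010.2 / 144.00 × 0.85 ≈ 29.6 mL/min
Patient 2: CrCl = (140 − 90) × 63.9 / (72 × 1.9) = 3195.0 / 136.80 ≈ 23.4 mL/min
|29.6 − 23.4| = 6.2 mL/min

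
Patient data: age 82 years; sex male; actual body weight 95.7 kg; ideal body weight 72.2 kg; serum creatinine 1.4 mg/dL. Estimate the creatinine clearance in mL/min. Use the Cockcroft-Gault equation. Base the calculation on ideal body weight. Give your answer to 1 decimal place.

CrCl = (140 − 82) × 72.2 / (72 × 1.4) = 4187.6 / 100.80 ≈ 41.5 mL/min

41.5 mL/min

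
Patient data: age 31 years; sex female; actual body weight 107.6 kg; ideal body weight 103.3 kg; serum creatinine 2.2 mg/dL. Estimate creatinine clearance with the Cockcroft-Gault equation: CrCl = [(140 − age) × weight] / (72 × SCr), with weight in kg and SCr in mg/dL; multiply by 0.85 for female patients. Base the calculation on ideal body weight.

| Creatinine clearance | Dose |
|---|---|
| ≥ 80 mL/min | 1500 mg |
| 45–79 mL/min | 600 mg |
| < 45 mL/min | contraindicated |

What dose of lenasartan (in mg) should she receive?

CrCl = (140 − 31) × 103.3 / (72 × 2.2) × 0.85 = 11259.7 / 158.40 × 0.85 ≈ 60.4 mL/min
CrCl ≈ 60 mL/min → bracket 45–79 mL/min.
Dose for this bracket: 600 mg.

600 mg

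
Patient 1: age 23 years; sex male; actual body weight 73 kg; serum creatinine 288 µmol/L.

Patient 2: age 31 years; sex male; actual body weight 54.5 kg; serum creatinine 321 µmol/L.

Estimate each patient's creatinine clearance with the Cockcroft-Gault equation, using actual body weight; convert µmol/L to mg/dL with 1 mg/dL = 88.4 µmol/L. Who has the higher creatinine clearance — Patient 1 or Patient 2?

Patient 1

Patient 1: SCr = 288 / 88.4 = 3.258 mg/dL
Patient 1: CrCl = (140 − 23) × 73 / (72 × 3.258) = 8541.0 / 234.58 ≈ 36.4 mL/min
Patient 2: SCr = 321 / 88.4 = 3.631 mg/dL
Patient 2: CrCl = (140 − 31) × 54.5 / (72 × 3.631) = 5940.5 / 261.43 ≈ 22.7 mL/min
36.4 vs 22.7 mL/min → Patient 1 is higher.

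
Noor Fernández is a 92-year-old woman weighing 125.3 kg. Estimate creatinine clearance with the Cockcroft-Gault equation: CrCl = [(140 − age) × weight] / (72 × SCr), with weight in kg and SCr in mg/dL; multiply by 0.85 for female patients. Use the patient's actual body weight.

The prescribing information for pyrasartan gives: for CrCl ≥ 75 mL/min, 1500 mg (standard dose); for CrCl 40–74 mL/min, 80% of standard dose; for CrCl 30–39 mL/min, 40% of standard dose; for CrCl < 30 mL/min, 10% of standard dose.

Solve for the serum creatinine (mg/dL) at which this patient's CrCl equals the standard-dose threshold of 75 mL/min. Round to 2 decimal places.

Standard dose requires CrCl ≥ 75 mL/min.
Set (140 − 92) × 125.3 × 0.85 / (72 × SCr) = 75
SCr = (140 − 92) × 125.3 × 0.85 / (72 × 75) = 0.947 mg/dL

0.95 mg/dL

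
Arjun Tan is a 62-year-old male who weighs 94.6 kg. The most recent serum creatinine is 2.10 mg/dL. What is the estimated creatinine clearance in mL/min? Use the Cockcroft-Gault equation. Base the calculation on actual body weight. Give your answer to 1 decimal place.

48.8 mL/min

CrCl = (140 − 62) × 94.6 / (72 × 2.1) = 7378.8 / 151.20 ≈ 48.8 mL/min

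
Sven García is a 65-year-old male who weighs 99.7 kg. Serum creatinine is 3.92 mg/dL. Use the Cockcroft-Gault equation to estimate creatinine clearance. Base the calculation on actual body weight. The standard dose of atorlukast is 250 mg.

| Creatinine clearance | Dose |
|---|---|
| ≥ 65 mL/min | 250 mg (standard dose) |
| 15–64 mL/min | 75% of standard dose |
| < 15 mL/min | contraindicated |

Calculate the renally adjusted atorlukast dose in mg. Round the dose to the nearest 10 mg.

CrCl = (140 − 65) × 99.7 / (72 × 3.92) = 7477.5 / 282.24 ≈ 26.5 mL/min
CrCl ≈ 26 mL/min → bracket 15–64 mL/min.
75% of 250 mg = 187.5 mg → 190 mg

190 mg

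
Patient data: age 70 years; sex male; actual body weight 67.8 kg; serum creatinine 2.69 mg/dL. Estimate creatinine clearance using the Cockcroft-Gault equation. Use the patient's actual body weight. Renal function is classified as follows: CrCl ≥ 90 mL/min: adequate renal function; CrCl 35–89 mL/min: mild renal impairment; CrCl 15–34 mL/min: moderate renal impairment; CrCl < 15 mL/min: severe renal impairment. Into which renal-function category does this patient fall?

CrCl = (140 − 70) × 67.8 / (72 × 2.69) = 4746.0 / 193.68 ≈ 24.5 mL/min
25 mL/min falls in the 'moderate renal impairment' range.

moderate renal impairment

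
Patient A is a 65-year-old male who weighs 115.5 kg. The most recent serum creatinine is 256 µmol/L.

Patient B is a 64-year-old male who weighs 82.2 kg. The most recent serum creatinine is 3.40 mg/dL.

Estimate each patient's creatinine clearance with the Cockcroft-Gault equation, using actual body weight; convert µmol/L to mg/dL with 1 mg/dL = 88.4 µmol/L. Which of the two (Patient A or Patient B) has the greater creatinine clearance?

Patient A

Patient A: SCr = 256 / 88.4 = 2.896 mg/dL
Patient A: CrCl = (140 − 65) × 115.5 / (72 × 2.896) = 8662.5 / 208.51 ≈ 41.5 mL/min
Patient B: CrCl = (140 − 64) × 82.2 / (72 × 3.4) = 6247.2 / 244.80 ≈ 25.5 mL/min
41.5 vs 25.5 mL/min → Patient A is higher.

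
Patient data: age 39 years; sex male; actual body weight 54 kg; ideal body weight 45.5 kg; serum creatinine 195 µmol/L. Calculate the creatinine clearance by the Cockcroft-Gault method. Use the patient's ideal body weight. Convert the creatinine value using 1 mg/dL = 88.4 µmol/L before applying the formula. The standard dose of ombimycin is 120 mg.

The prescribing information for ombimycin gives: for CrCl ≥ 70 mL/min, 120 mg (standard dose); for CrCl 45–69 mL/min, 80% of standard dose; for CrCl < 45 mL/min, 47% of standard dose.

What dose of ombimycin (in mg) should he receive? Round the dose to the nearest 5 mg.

SCr = 195 / 88.4 = 2.206 mg/dL
CrCl = (140 − 39) × 45.5 / (72 × 2.206) = 4595.5 / 158.83 ≈ 28.9 mL/min
CrCl ≈ 29 mL/min → bracket < 45 mL/min.
47% of 120 mg = 56.4 mg → 55 mg

55 mg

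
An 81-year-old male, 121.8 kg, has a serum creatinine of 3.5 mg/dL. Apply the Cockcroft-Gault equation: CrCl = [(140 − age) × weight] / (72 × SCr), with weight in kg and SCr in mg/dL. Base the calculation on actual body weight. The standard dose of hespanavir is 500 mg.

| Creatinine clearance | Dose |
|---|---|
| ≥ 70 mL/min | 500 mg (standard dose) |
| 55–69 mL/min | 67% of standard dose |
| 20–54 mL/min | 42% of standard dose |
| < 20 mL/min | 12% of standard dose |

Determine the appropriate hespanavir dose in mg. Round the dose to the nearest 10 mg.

CrCl = (140 − 81) × 121.8 / (72 × 3.5) = 7186.2 / 252.00 ≈ 28.5 mL/min
CrCl ≈ 29 mL/min → bracket 20–54 mL/min.
42% of 500 mg = 210 mg

210 mg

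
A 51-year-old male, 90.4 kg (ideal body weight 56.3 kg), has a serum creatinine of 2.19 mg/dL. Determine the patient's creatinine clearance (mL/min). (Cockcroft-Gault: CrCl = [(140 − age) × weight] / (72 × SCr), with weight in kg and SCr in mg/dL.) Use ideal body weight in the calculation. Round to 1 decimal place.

CrCl = (140 − 51) × 56.3 / (72 × 2.19) = 5010.7 / 157.68 ≈ 31.8 mL/min

31.8 mL/min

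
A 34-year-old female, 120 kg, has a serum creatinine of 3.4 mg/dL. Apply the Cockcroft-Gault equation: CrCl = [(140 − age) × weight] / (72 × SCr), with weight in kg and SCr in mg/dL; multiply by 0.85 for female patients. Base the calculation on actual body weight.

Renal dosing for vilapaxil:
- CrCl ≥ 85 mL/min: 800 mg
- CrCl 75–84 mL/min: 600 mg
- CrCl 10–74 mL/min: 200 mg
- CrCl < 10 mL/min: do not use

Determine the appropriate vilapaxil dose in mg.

200 mg

CrCl = (140 − 34) × 120 / (72 × 3.4) × 0.85 = 12720.0 / 244.80 × 0.85 ≈ 44.2 mL/min
CrCl ≈ 44 mL/min → bracket 10–74 mL/min.
Dose for this bracket: 200 mg.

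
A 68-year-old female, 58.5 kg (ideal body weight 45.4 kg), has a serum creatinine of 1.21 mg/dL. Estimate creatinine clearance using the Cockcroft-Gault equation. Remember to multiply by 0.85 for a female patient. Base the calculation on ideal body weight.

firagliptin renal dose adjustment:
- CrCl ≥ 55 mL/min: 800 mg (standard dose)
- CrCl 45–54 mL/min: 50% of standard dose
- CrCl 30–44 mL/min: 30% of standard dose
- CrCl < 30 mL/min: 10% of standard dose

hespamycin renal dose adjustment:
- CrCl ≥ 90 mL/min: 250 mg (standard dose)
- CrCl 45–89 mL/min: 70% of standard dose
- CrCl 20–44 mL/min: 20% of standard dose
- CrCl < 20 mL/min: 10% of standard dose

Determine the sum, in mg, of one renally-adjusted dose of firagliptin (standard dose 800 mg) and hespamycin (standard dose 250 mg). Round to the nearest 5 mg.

290 mg

CrCl = (140 − 68) × 45.4 / (72 × 1.21) × 0.85 = 3268.8 / 87.12 × 0.85 ≈ 31.9 mL/min
CrCl ≈ 32 mL/min.
firagliptin: 30–44 mL/min → 30% of 800 mg = 240 mg.
hespamycin: 20–44 mL/min → 20% of 250 mg = 50 mg.
Total = 240 + 50 = 290 mg.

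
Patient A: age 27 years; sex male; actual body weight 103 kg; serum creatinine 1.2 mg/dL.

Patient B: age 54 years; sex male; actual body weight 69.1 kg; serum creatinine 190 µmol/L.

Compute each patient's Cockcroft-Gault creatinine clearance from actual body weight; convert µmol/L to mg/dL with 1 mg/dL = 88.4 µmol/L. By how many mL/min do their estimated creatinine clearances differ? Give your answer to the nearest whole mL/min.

Patient A: CrCl = (140 − 27) × 103 / (72 × 1.2) = 11639.0 / 86.40 ≈ 134.7 mL/min
Patient B: SCr = 190 / 88.4 = 2.149 mg/dL
Patient B: CrCl = (140 − 54) × 69.1 / (72 × 2.149) = 5942.6 / 154.73 ≈ 38.4 mL/min
|134.7 − 38.4| = 96.3 mL/min

96 mL/min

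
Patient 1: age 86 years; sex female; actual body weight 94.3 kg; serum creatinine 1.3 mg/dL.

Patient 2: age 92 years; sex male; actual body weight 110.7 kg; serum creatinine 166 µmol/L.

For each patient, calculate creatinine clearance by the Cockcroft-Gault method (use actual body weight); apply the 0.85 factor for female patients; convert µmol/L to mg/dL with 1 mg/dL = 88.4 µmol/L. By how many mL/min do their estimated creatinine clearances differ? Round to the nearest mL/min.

7 mL/min

Patient 1: CrCl = (140 − 86) × 94.3 / (72 × 1.3) × 0.85 = 5092.2 / 93.60 × 0.85 ≈ 46.2 mL/min
Patient 2: SCr = 166 / 88.4 = 1.878 mg/dL
Patient 2: CrCl = (140 − 92) × 110.7 / (72 × 1.878) = 5313.6 / 135.22 ≈ 39.3 mL/min
|46.2 − 39.3| = 6.9 mL/min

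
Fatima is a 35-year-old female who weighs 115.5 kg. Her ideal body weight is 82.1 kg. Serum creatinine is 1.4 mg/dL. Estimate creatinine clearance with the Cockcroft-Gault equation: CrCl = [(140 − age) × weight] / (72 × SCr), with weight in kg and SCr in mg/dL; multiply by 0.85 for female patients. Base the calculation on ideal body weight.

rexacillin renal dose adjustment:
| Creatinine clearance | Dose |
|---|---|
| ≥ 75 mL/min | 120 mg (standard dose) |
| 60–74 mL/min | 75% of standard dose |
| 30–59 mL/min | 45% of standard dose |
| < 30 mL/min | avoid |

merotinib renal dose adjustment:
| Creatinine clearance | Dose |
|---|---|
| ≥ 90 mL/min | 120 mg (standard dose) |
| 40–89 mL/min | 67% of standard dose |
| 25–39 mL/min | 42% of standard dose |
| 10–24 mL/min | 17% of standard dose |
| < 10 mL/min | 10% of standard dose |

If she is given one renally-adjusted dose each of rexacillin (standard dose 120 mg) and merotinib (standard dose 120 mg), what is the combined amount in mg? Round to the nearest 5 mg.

170 mg

CrCl = (140 − 35) × 82.1 / (72 × 1.4) × 0.85 = 8620.5 / 100.80 × 0.85 ≈ 72.7 mL/min
CrCl ≈ 73 mL/min.
rexacillin: 60–74 mL/min → 75% of 120 mg = 90 mg.
merotinib: 40–89 mL/min → 67% of 120 mg = 80.4 mg.
Total = 90 + 80.4 = 170.4 mg.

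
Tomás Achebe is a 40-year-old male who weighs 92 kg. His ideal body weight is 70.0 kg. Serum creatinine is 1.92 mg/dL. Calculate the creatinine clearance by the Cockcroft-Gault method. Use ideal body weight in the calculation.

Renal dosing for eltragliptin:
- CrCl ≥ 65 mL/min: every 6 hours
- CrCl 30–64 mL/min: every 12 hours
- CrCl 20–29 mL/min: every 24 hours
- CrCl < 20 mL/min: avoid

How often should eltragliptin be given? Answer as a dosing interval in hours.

every 12 hours

CrCl = (140 − 40) × 70 / (72 × 1.92) = 7000.0 / 138.24 ≈ 50.6 mL/min
CrCl ≈ 51 mL/min → bracket 30–64 mL/min → every 12 hours.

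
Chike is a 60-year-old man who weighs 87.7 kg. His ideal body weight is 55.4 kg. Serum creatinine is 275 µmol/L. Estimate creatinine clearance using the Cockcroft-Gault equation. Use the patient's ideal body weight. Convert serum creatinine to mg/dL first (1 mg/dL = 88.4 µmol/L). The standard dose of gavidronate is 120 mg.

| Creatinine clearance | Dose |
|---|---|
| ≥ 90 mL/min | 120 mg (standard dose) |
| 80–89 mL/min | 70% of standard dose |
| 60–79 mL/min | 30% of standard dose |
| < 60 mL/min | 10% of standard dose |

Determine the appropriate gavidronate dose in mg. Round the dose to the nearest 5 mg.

10 mg

SCr = 275 / 88.4 = 3.111 mg/dL
CrCl = (140 − 60) × 55.4 / (72 × 3.111) = 4432.0 / 223.99 ≈ 19.8 mL/min
CrCl ≈ 20 mL/min → bracket < 60 mL/min.
10% of 120 mg = 12 mg → 10 mg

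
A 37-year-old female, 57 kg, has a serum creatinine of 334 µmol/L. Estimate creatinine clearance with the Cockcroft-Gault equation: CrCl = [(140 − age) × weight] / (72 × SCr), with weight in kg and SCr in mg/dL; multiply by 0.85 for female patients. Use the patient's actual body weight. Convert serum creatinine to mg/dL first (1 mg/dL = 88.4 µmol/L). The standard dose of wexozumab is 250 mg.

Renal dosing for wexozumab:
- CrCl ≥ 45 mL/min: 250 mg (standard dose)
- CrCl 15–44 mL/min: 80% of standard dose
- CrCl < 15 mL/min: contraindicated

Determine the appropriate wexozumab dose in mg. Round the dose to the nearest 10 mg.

SCr = 334 / 88.4 = 3.778 mg/dL
CrCl = (140 − 37) × 57 / (72 × 3.778) × 0.85 = 5871.0 / 272.02 × 0.85 ≈ 18.3 mL/min
CrCl ≈ 18 mL/min → bracket 15–44 mL/min.
80% of 250 mg = 200 mg

200 mg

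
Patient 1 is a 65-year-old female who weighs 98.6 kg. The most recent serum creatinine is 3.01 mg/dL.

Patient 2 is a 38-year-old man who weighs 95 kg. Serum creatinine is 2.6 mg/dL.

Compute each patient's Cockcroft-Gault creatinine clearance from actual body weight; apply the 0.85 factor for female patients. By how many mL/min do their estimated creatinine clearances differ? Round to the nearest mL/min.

Patient 1: CrCl = (140 − 65) × 98.6 / (72 × 3.01) × 0.85 = 7395.0 / 216.72 × 0.85 ≈ 29.0 mL/min
Patient 2: CrCl = (140 − 38) × 95 / (72 × 2.6) = 9690.0 / 187.20 ≈ 51.8 mL/min
|29.0 − 51.8| = 22.8 mL/min

23 mL/min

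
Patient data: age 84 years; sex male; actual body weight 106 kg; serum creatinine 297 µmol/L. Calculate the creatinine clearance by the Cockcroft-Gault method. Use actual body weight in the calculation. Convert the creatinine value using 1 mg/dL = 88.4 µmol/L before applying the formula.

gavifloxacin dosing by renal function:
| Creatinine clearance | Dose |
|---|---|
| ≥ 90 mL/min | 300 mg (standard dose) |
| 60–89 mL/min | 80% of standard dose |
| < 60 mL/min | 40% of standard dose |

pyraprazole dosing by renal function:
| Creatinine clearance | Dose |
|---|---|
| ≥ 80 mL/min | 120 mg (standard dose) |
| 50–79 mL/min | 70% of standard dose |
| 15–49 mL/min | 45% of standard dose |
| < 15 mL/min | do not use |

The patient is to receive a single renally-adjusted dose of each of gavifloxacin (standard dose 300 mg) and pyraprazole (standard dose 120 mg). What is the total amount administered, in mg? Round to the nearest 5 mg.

SCr = 297 / 88.4 = 3.36 mg/dL
CrCl = (140 − 84) × 106 / (72 × 3.36) = 5936.0 / 241.92 ≈ 24.5 mL/min
CrCl ≈ 25 mL/min.
gavifloxacin: < 60 mL/min → 40% of 300 mg = 120 mg.
pyraprazole: 15–49 mL/min → 45% of 120 mg = 54 mg.
Total = 120 + 54 = 174 mg.

175 mg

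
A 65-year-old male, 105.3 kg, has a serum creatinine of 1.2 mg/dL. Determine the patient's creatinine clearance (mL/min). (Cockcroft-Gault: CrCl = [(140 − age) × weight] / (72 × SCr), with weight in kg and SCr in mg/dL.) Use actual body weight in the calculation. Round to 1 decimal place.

CrCl = (140 − 65) × 105.3 / (72 × 1.2) = 7897.5 / 86.40 ≈ 91.4 mL/min

91.4 mL/min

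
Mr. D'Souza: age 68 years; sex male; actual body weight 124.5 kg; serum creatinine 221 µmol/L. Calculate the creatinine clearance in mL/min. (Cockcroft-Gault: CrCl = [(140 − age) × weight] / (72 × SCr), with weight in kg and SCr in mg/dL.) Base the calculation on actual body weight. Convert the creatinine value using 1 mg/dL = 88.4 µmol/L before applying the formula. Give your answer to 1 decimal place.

49.8 mL/min

SCr = 221 / 88.4 = 2.5 mg/dL
CrCl = (140 − 68) × 124.5 / (72 × 2.5) = 8964.0 / 180.00 ≈ 49.8 mL/min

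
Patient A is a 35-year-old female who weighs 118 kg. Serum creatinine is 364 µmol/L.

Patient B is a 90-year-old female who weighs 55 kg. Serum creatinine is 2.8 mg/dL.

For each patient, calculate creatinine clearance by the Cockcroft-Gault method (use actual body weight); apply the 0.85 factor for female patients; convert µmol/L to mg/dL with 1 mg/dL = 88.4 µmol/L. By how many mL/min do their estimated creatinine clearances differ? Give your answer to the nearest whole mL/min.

24 mL/min

Patient A: SCr = 364 / 88.4 = 4.118 mg/dL
Patient A: CrCl = (140 − 35) × 118 / (72 × 4.118) × 0.85 = 12390.0 / 296.50 × 0.85 ≈ 35.5 mL/min
Patient B: CrCl = (140 − 90) × 55 / (72 × 2.8) × 0.85 = 2750.0 / 201.60 × 0.85 ≈ 11.6 mL/min
|35.5 − 11.6| = 23.9 mL/min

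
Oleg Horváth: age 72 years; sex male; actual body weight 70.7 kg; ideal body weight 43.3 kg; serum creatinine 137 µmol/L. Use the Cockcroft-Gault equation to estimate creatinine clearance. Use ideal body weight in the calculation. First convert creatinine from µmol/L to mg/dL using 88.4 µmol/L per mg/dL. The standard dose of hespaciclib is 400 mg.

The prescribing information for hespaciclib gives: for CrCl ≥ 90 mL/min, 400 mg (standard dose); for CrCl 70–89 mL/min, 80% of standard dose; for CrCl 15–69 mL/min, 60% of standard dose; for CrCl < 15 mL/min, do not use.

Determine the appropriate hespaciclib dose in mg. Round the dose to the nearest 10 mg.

SCr = 137 / 88.4 = 1.55 mg/dL
CrCl = (140 − 72) × 43.3 / (72 × 1.55) = 2944.4 / 111.60 ≈ 26.4 mL/min
CrCl ≈ 26 mL/min → bracket 15–69 mL/min.
60% of 400 mg = 240 mg

240 mg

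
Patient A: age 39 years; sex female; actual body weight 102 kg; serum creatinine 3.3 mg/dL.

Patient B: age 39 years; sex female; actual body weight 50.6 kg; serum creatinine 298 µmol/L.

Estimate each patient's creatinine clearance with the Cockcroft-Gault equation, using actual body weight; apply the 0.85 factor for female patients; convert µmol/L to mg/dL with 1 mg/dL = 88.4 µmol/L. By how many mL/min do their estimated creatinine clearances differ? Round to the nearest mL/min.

Patient A: CrCl = (140 − 39) × 102 / (72 × 3.3) × 0.85 = 10302.0 / 237.60 × 0.85 ≈ 36.9 mL/min
Patient B: SCr = 298 / 88.4 = 3.371 mg/dL
Patient B: CrCl = (140 − 39) × 50.6 / (72 × 3.371) × 0.85 = 5110.6 / 242.71 × 0.85 ≈ 17.9 mL/min
|36.9 − 17.9| = 19.0 mL/min

19 mL/min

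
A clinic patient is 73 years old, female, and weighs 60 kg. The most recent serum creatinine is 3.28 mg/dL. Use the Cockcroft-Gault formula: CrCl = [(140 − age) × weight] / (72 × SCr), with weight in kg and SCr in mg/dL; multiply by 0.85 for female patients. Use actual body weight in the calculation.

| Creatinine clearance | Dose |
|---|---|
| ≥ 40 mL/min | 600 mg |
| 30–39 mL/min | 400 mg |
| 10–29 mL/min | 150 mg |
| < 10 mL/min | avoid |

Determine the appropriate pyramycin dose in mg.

CrCl = (140 − 73) × 60 / (72 × 3.28) × 0.85 = 4020.0 / 236.16 × 0.85 ≈ 14.5 mL/min
CrCl ≈ 14 mL/min → bracket 10–29 mL/min.
Dose for this bracket: 150 mg.

150 mg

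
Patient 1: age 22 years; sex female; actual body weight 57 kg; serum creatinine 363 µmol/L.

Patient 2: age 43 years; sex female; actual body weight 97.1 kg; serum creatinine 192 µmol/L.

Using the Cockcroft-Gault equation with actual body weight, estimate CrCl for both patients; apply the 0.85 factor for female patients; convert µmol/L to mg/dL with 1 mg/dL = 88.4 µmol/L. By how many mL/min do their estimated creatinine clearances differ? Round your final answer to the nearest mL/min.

32 mL/min

Patient 1: SCr = 363 / 88.4 = 4.106 mg/dL
Patient 1: CrCl = (140 − 22) × 57 / (72 × 4.106) × 0.85 = 6726.0 / 295.63 × 0.85 ≈ 19.3 mL/min
Patient 2: SCr = 192 / 88.4 = 2.172 mg/dL
Patient 2: CrCl = (140 − 43) × 97.1 / (72 × 2.172) × 0.85 = 9418.7 / 156.38 × 0.85 ≈ 51.2 mL/min
|19.3 − 51.2| = 31.9 mL/min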